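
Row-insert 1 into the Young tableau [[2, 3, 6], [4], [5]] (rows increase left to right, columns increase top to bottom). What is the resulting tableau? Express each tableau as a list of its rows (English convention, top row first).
In row 1, 1 replaces 2 (the leftmost entry greater than 1); 2 is bumped to row 2. In row 2, 2 replaces 4 (the leftmost entry greater than 2); 4 is bumped to row 3. In row 3, 4 replaces 5 (the leftmost entry greater than 4); 5 is bumped to row 4. 5 starts a new row 4. The new tableau is [[1, 3, 6], [2], [4], [5]].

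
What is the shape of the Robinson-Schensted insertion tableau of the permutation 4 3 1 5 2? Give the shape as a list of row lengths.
[2, 2, 1]

Row-insert each entry into an empty tableau.

After inserting 4: P = [[4]].
After inserting 3: P = [[3], [4]].
After inserting 1: P = [[1], [3], [4]].
After inserting 5: P = [[1, 5], [3], [4]].
After inserting 2: P = [[1, 2], [3, 5], [4]].

The final insertion tableau P = [[1, 2], [3, 5], [4]] has shape [2, 2, 1].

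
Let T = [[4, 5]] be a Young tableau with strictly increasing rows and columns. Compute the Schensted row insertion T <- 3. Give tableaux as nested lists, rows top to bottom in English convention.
[[3, 5], [4]]

In row 1, 3 replaces 4 (the leftmost entry greater than 3); 4 is bumped to row 2. 4 starts a new row 2. The new tableau is [[3, 5], [4]].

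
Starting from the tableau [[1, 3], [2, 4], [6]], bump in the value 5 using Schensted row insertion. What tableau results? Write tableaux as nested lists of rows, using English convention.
[[1, 3, 5], [2, 4], [6]]

5 is larger than every entry of row 1, so it is appended to row 1. The new tableau is [[1, 3, 5], [2, 4], [6]].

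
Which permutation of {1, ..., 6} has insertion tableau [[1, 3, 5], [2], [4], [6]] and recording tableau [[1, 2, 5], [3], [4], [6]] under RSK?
2 6 4 3 5 1

Reverse the RSK construction: for i from n down to 1, find the cell of Q containing i, remove the entry at that cell from P, and reverse-bump it up through P; the value ejected from row 1 is w(i).

Step i=6: Q has 6 at row 4, column 1; remove 6 from row 4 of P and reverse-bump: 6 enters row 3 and ejects 4; 4 enters row 2 and ejects 2; 2 enters row 1 and ejects 1. So w(6) = 1. P is now [[2, 3, 5], [4], [6]].
Step i=5: Q has 5 at row 1, column 3; remove that cell from P, ejecting 5. So w(5) = 5. P is now [[2, 3], [4], [6]].
Step i=4: Q has 4 at row 3, column 1; remove 6 from row 3 of P and reverse-bump: 6 enters row 2 and ejects 4; 4 enters row 1 and ejects 3. So w(4) = 3. P is now [[2, 4], [6]].
Step i=3: Q has 3 at row 2, column 1; remove 6 from row 2 of P and reverse-bump: 6 enters row 1 and ejects 4. So w(3) = 4. P is now [[2, 6]].
Step i=2: Q has 2 at row 1, column 2; remove that cell from P, ejecting 6. So w(2) = 6. P is now [[2]].
Step i=1: Q has 1 at row 1, column 1; remove that cell from P, ejecting 2. So w(1) = 2. P is now [].

So w = 2 6 4 3 5 1.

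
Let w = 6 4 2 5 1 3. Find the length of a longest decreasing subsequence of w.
4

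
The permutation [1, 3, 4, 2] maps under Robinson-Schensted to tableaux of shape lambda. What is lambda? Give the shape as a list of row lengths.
Row-insert each entry into an empty tableau.

After inserting 1: P = [[1]].
After inserting 3: P = [[1, 3]].
After inserting 4: P = [[1, 3, 4]].
After inserting 2: P = [[1, 2, 4], [3]].

The final insertion tableau P = [[1, 2, 4], [3]] has shape [3, 1].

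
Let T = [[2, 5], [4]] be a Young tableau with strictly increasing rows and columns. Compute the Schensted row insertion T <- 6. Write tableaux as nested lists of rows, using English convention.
6 is larger than every entry of row 1, so it is appended to row 1. The new tableau is [[2, 5, 6], [4]].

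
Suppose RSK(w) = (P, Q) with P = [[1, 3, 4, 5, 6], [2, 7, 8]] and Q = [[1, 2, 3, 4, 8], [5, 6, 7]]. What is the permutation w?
2 3 7 8 1 4 5 6

Reverse the RSK construction: for i from n down to 1, find the cell of Q containing i, remove the entry at that cell from P, and reverse-bump it up through P; the value ejected from row 1 is w(i).

Step i=8: Q has 8 at row 1, column 5; remove that cell from P, ejecting 6. So w(8) = 6. P is now [[1, 3, 4, 5], [2, 7, 8]].
Step i=7: Q has 7 at row 2, column 3; remove 8 from row 2 of P and reverse-bump: 8 enters row 1 and ejects 5. So w(7) = 5. P is now [[1, 3, 4, 8], [2, 7]].
Step i=6: Q has 6 at row 2, column 2; remove 7 from row 2 of P and reverse-bump: 7 enters row 1 and ejects 4. So w(6) = 4. P is now [[1, 3, 7, 8], [2]].
Step i=5: Q has 5 at row 2, column 1; remove 2 from row 2 of P and reverse-bump: 2 enters row 1 and ejects 1. So w(5) = 1. P is now [[2, 3, 7, 8]].
Step i=4: Q has 4 at row 1, column 4; remove that cell from P, ejecting 8. So w(4) = 8. P is now [[2, 3, 7]].
Step i=3: Q has 3 at row 1, column 3; remove that cell from P, ejecting 7. So w(3) = 7. P is now [[2, 3]].
Step i=2: Q has 2 at row 1, column 2; remove that cell from P, ejecting 3. So w(2) = 3. P is now [[2]].
Step i=1: Q has 1 at row 1, column 1; remove that cell from P, ejecting 2. So w(1) = 2. P is now [].

So w = 2 3 7 8 1 4 5 6.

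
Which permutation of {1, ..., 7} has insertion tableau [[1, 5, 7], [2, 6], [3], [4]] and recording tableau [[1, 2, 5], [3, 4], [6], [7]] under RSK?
Reverse the RSK construction: for i from n down to 1, find the cell of Q containing i, remove the entry at that cell from P, and reverse-bump it up through P; the value ejected from row 1 is w(i).

Step i=7: Q has 7 at row 4, column 1; remove 4 from row 4 of P and reverse-bump: 4 enters row 3 and ejects 3; 3 enters row 2 and ejects 2; 2 enters row 1 and ejects 1. So w(7) = 1. P is now [[2, 5, 7], [3, 6], [4]].
Step i=6: Q has 6 at row 3, column 1; remove 4 from row 3 of P and reverse-bump: 4 enters row 2 and ejects 3; 3 enters row 1 and ejects 2. So w(6) = 2. P is now [[3, 5, 7], [4, 6]].
Step i=5: Q has 5 at row 1, column 3; remove that cell from P, ejecting 7. So w(5) = 7. P is now [[3, 5], [4, 6]].
Step i=4: Q has 4 at row 2, column 2; remove 6 from row 2 of P and reverse-bump: 6 enters row 1 and ejects 5. So w(4) = 5. P is now [[3, 6], [4]].
Step i=3: Q has 3 at row 2, column 1; remove 4 from row 2 of P and reverse-bump: 4 enters row 1 and ejects 3. So w(3) = 3. P is now [[4, 6]].
Step i=2: Q has 2 at row 1, column 2; remove that cell from P, ejecting 6. So w(2) = 6. P is now [[4]].
Step i=1: Q has 1 at row 1, column 1; remove that cell from P, ejecting 4. So w(1) = 4. P is now [].

So w = 4 6 3 5 7 2 1.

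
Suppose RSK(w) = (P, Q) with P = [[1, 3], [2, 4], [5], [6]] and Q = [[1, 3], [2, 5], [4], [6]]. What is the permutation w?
Reverse the RSK construction: for i from n down to 1, find the cell of Q containing i, remove the entry at that cell from P, and reverse-bump it up through P; the value ejected from row 1 is w(i).

Step i=6: Q has 6 at row 4, column 1; remove 6 from row 4 of P and reverse-bump: 6 enters row 3 and ejects 5; 5 enters row 2 and ejects 4; 4 enters row 1 and ejects 3. So w(6) = 3. P is now [[1, 4], [2, 5], [6]].
Step i=5: Q has 5 at row 2, column 2; remove 5 from row 2 of P and reverse-bump: 5 enters row 1 and ejects 4. So w(5) = 4. P is now [[1, 5], [2], [6]].
Step i=4: Q has 4 at row 3, column 1; remove 6 from row 3 of P and reverse-bump: 6 enters row 2 and ejects 2; 2 enters row 1 and ejects 1. So w(4) = 1. P is now [[2, 5], [6]].
Step i=3: Q has 3 at row 1, column 2; remove that cell from P, ejecting 5. So w(3) = 5. P is now [[2], [6]].
Step i=2: Q has 2 at row 2, column 1; remove 6 from row 2 of P and reverse-bump: 6 enters row 1 and ejects 2. So w(2) = 2. P is now [[6]].
Step i=1: Q has 1 at row 1, column 1; remove that cell from P, ejecting 6. So w(1) = 6. P is now [].

So w = 6 2 5 1 4 3.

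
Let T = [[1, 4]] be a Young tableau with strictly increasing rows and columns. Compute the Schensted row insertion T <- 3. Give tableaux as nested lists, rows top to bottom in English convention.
In row 1, 3 replaces 4 (the leftmost entry greater than 3); 4 is bumped to row 2. 4 starts a new row 2. The new tableau is [[1, 3], [4]].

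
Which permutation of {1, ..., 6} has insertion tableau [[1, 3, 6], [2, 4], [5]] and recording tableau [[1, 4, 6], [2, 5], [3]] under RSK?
Reverse RSK: for i = n, n-1, ..., 1, locate i in Q, remove the corresponding corner cell from P, and reverse-bump its entry up through P; the value ejected from row 1 is w(i).

So w = 5 2 1 4 3 6.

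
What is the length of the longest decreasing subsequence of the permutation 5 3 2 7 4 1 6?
4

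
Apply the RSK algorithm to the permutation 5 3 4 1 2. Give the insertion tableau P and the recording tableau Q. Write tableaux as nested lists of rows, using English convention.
Insert each entry of the permutation into P by Schensted row insertion, recording in Q the position of each new cell.

After inserting 5: P = [[5]].
After inserting 3: P = [[3], [5]].
After inserting 4: P = [[3, 4], [5]].
After inserting 1: P = [[1, 4], [3], [5]].
After inserting 2: P = [[1, 2], [3, 4], [5]].

So P = [[1, 2], [3, 4], [5]], Q = [[1, 3], [2, 5], [4]].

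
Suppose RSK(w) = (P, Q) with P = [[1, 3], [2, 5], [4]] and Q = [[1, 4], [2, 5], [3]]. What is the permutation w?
4 2 1 5 3

Reverse RSK: for i = n, n-1, ..., 1, locate i in Q, remove the corresponding corner cell from P, and reverse-bump its entry up through P; the value ejected from row 1 is w(i).

So w = 4 2 1 5 3.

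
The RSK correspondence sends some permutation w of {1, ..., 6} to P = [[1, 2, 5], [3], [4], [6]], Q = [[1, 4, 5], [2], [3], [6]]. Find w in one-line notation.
Reverse the RSK construction: for i from n down to 1, find the cell of Q containing i, remove the entry at that cell from P, and reverse-bump it up through P; the value ejected from row 1 is w(i).

Step i=6: Q has 6 at row 4, column 1; remove 6 from row 4 of P and reverse-bump: 6 enters row 3 and ejects 4; 4 enters row 2 and ejects 3; 3 enters row 1 and ejects 2. So w(6) = 2. P is now [[1, 3, 5], [4], [6]].
Step i=5: Q has 5 at row 1, column 3; remove that cell from P, ejecting 5. So w(5) = 5. P is now [[1, 3], [4], [6]].
Step i=4: Q has 4 at row 1, column 2; remove that cell from P, ejecting 3. So w(4) = 3. P is now [[1], [4], [6]].
Step i=3: Q has 3 at row 3, column 1; remove 6 from row 3 of P and reverse-bump: 6 enters row 2 and ejects 4; 4 enters row 1 and ejects 1. So w(3) = 1. P is now [[4], [6]].
Step i=2: Q has 2 at row 2, column 1; remove 6 from row 2 of P and reverse-bump: 6 enters row 1 and ejects 4. So w(2) = 4. P is now [[6]].
Step i=1: Q has 1 at row 1, column 1; remove that cell from P, ejecting 6. So w(1) = 6. P is now [].

So w = 6 4 1 3 5 2.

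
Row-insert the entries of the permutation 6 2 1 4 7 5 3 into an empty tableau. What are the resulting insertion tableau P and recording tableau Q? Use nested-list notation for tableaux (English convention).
P = [[1, 3, 5], [2, 4], [6, 7]], Q = [[1, 4, 5], [2, 6], [3, 7]]

Insert each entry of the permutation into P by Schensted row insertion, recording in Q the position of each new cell.

Insert 6: appended to row 1. P = [[6]].
Insert 2: 2 bumps 6 from row 1; 6 starts row 2. P = [[2], [6]].
Insert 1: 1 bumps 2 from row 1; 2 bumps 6 from row 2; 6 starts row 3. P = [[1], [2], [6]].
Insert 4: appended to row 1. P = [[1, 4], [2], [6]].
Insert 7: appended to row 1. P = [[1, 4, 7], [2], [6]].
Insert 5: 5 bumps 7 from row 1; 7 appends to row 2. P = [[1, 4, 5], [2, 7], [6]].
Insert 3: 3 bumps 4 from row 1; 4 bumps 7 from row 2; 7 appends to row 3. P = [[1, 3, 5], [2, 4], [6, 7]].

So P = [[1, 3, 5], [2, 4], [6, 7]], Q = [[1, 4, 5], [2, 6], [3, 7]].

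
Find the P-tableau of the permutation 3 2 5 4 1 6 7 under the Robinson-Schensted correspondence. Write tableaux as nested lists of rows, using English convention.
Insert 3: appended to row 1. P = [[3]].
Insert 2: 2 bumps 3 from row 1; 3 starts row 2. P = [[2], [3]].
Insert 5: appended to row 1. P = [[2, 5], [3]].
Insert 4: 4 bumps 5 from row 1; 5 appends to row 2. P = [[2, 4], [3, 5]].
Insert 1: 1 bumps 2 from row 1; 2 bumps 3 from row 2; 3 starts row 3. P = [[1, 4], [2, 5], [3]].
Insert 6: appended to row 1. P = [[1, 4, 6], [2, 5], [3]].
Insert 7: appended to row 1. P = [[1, 4, 6, 7], [2, 5], [3]].

So P = [[1, 4, 6, 7], [2, 5], [3]].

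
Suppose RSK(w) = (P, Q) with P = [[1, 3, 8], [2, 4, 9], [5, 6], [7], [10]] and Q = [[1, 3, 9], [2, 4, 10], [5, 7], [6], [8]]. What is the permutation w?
Reverse the RSK construction: for i from n down to 1, find the cell of Q containing i, remove the entry at that cell from P, and reverse-bump it up through P; the value ejected from row 1 is w(i).

Step i=10: Q has 10 at row 2, column 3; remove 9 from row 2 of P and reverse-bump: 9 enters row 1 and ejects 8. So w(10) = 8. P is now [[1, 3, 9], [2, 4], [5, 6], [7], [10]].
Step i=9: Q has 9 at row 1, column 3; remove that cell from P, ejecting 9. So w(9) = 9. P is now [[1, 3], [2, 4], [5, 6], [7], [10]].
Step i=8: Q has 8 at row 5, column 1; remove 10 from row 5 of P and reverse-bump: 10 enters row 4 and ejects 7; 7 enters row 3 and ejects 6; 6 enters row 2 and ejects 4; 4 enters row 1 and ejects 3. So w(8) = 3. P is now [[1, 4], [2, 6], [5, 7], [10]].
Step i=7: Q has 7 at row 3, column 2; remove 7 from row 3 of P and reverse-bump: 7 enters row 2 and ejects 6; 6 enters row 1 and ejects 4. So w(7) = 4. P is now [[1, 6], [2, 7], [5], [10]].
Step i=6: Q has 6 at row 4, column 1; remove 10 from row 4 of P and reverse-bump: 10 enters row 3 and ejects 5; 5 enters row 2 and ejects 2; 2 enters row 1 and ejects 1. So w(6) = 1. P is now [[2, 6], [5, 7], [10]].
Step i=5: Q has 5 at row 3, column 1; remove 10 from row 3 of P and reverse-bump: 10 enters row 2 and ejects 7; 7 enters row 1 and ejects 6. So w(5) = 6. P is now [[2, 7], [5, 10]].
Step i=4: Q has 4 at row 2, column 2; remove 10 from row 2 of P and reverse-bump: 10 enters row 1 and ejects 7. So w(4) = 7. P is now [[2, 10], [5]].
Step i=3: Q has 3 at row 1, column 2; remove that cell from P, ejecting 10. So w(3) = 10. P is now [[2], [5]].
Step i=2: Q has 2 at row 2, column 1; remove 5 from row 2 of P and reverse-bump: 5 enters row 1 and ejects 2. So w(2) = 2. P is now [[5]].
Step i=1: Q has 1 at row 1, column 1; remove that cell from P, ejecting 5. So w(1) = 5. P is now [].

So w = 5 2 10 7 6 1 4 3 9 8.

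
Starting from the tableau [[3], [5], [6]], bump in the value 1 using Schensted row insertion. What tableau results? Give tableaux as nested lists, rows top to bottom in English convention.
[[1], [3], [5], [6]]

In row 1, 1 replaces 3 (the leftmost entry greater than 1); 3 is bumped to row 2. In row 2, 3 replaces 5 (the leftmost entry greater than 3); 5 is bumped to row 3. In row 3, 5 replaces 6 (the leftmost entry greater than 5); 6 is bumped to row 4. 6 starts a new row 4. The new tableau is [[1], [3], [5], [6]].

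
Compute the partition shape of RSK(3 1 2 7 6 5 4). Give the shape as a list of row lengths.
[3, 2, 1, 1]

Row-insert each entry into an empty tableau.

After inserting 3: P = [[3]].
After inserting 1: P = [[1], [3]].
After inserting 2: P = [[1, 2], [3]].
After inserting 7: P = [[1, 2, 7], [3]].
After inserting 6: P = [[1, 2, 6], [3, 7]].
After inserting 5: P = [[1, 2, 5], [3, 6], [7]].
After inserting 4: P = [[1, 2, 4], [3, 5], [6], [7]].

The final insertion tableau P = [[1, 2, 4], [3, 5], [6], [7]] has shape [3, 2, 1, 1].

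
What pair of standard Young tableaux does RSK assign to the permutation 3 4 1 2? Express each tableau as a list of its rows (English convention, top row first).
Insert each entry of the permutation into P by Schensted row insertion, recording in Q the position of each new cell.

Insert 3: appended to row 1. P = [[3]], Q = [[1]].
Insert 4: appended to row 1. P = [[3, 4]], Q = [[1, 2]].
Insert 1: 1 bumps 3 from row 1; 3 starts row 2. P = [[1, 4], [3]], Q = [[1, 2], [3]].
Insert 2: 2 bumps 4 from row 1; 4 appends to row 2. P = [[1, 2], [3, 4]], Q = [[1, 2], [3, 4]].

So P = [[1, 2], [3, 4]], Q = [[1, 2], [3, 4]].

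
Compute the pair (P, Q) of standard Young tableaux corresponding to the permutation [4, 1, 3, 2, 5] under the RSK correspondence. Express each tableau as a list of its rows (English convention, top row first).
Insert each entry of the permutation into P by Schensted row insertion, recording in Q the position of each new cell.

Insert 4: appended to row 1. P = [[4]], Q = [[1]].
Insert 1: 1 bumps 4 from row 1; 4 starts row 2. P = [[1], [4]], Q = [[1], [2]].
Insert 3: appended to row 1. P = [[1, 3], [4]], Q = [[1, 3], [2]].
Insert 2: 2 bumps 3 from row 1; 3 bumps 4 from row 2; 4 starts row 3. P = [[1, 2], [3], [4]], Q = [[1, 3], [2], [4]].
Insert 5: appended to row 1. P = [[1, 2, 5], [3], [4]], Q = [[1, 3, 5], [2], [4]].

So P = [[1, 2, 5], [3], [4]], Q = [[1, 3, 5], [2], [4]].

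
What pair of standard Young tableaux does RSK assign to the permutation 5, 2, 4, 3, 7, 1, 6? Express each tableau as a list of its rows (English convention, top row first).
Insert each entry of the permutation into P by Schensted row insertion, recording in Q the position of each new cell.

Insert 5: appended to row 1. P = [[5]].
Insert 2: 2 bumps 5 from row 1; 5 starts row 2. P = [[2], [5]].
Insert 4: appended to row 1. P = [[2, 4], [5]].
Insert 3: 3 bumps 4 from row 1; 4 bumps 5 from row 2; 5 starts row 3. P = [[2, 3], [4], [5]].
Insert 7: appended to row 1. P = [[2, 3, 7], [4], [5]].
Insert 1: 1 bumps 2 from row 1; 2 bumps 4 from row 2; 4 bumps 5 from row 3; 5 starts row 4. P = [[1, 3, 7], [2], [4], [5]].
Insert 6: 6 bumps 7 from row 1; 7 appends to row 2. P = [[1, 3, 6], [2, 7], [4], [5]].

So P = [[1, 3, 6], [2, 7], [4], [5]], Q = [[1, 3, 5], [2, 7], [4], [6]].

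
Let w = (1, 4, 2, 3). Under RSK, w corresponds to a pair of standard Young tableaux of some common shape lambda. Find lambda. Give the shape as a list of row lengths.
[3, 1]

Row-insert each entry into an empty tableau.

After inserting 1: P = [[1]].
After inserting 4: P = [[1, 4]].
After inserting 2: P = [[1, 2], [4]].
After inserting 3: P = [[1, 2, 3], [4]].

The final insertion tableau P = [[1, 2, 3], [4]] has shape [3, 1].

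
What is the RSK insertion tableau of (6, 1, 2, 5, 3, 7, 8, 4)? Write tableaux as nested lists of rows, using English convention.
P = [[1, 2, 3, 4, 8], [5, 7], [6]]

Insert 6: appended to row 1. P = [[6]].
Insert 1: 1 bumps 6 from row 1; 6 starts row 2. P = [[1], [6]].
Insert 2: appended to row 1. P = [[1, 2], [6]].
Insert 5: appended to row 1. P = [[1, 2, 5], [6]].
Insert 3: 3 bumps 5 from row 1; 5 bumps 6 from row 2; 6 starts row 3. P = [[1, 2, 3], [5], [6]].
Insert 7: appended to row 1. P = [[1, 2, 3, 7], [5], [6]].
Insert 8: appended to row 1. P = [[1, 2, 3, 7, 8], [5], [6]].
Insert 4: 4 bumps 7 from row 1; 7 appends to row 2. P = [[1, 2, 3, 4, 8], [5, 7], [6]].

So P = [[1, 2, 3, 4, 8], [5, 7], [6]].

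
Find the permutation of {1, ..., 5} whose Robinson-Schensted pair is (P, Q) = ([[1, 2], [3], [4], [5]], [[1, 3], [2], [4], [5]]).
5 1 4 3 2

Reverse the RSK construction: for i from n down to 1, find the cell of Q containing i, remove the entry at that cell from P, and reverse-bump it up through P; the value ejected from row 1 is w(i).

Step i=5: Q has 5 at row 4, column 1; remove 5 from row 4 of P and reverse-bump: 5 enters row 3 and ejects 4; 4 enters row 2 and ejects 3; 3 enters row 1 and ejects 2. So w(5) = 2. P is now [[1, 3], [4], [5]].
Step i=4: Q has 4 at row 3, column 1; remove 5 from row 3 of P and reverse-bump: 5 enters row 2 and ejects 4; 4 enters row 1 and ejects 3. So w(4) = 3. P is now [[1, 4], [5]].
Step i=3: Q has 3 at row 1, column 2; remove that cell from P, ejecting 4. So w(3) = 4. P is now [[1], [5]].
Step i=2: Q has 2 at row 2, column 1; remove 5 from row 2 of P and reverse-bump: 5 enters row 1 and ejects 1. So w(2) = 1. P is now [[5]].
Step i=1: Q has 1 at row 1, column 1; remove that cell from P, ejecting 5. So w(1) = 5. P is now [].

So w = 5 1 4 3 2.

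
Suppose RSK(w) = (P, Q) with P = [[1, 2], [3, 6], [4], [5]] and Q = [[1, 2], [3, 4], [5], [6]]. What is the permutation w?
Reverse the RSK construction: for i from n down to 1, find the cell of Q containing i, remove the entry at that cell from P, and reverse-bump it up through P; the value ejected from row 1 is w(i).

Step i=6: Q has 6 at row 4, column 1; remove 5 from row 4 of P and reverse-bump: 5 enters row 3 and ejects 4; 4 enters row 2 and ejects 3; 3 enters row 1 and ejects 2. So w(6) = 2. P is now [[1, 3], [4, 6], [5]].
Step i=5: Q has 5 at row 3, column 1; remove 5 from row 3 of P and reverse-bump: 5 enters row 2 and ejects 4; 4 enters row 1 and ejects 3. So w(5) = 3. P is now [[1, 4], [5, 6]].
Step i=4: Q has 4 at row 2, column 2; remove 6 from row 2 of P and reverse-bump: 6 enters row 1 and ejects 4. So w(4) = 4. P is now [[1, 6], [5]].
Step i=3: Q has 3 at row 2, column 1; remove 5 from row 2 of P and reverse-bump: 5 enters row 1 and ejects 1. So w(3) = 1. P is now [[5, 6]].
Step i=2: Q has 2 at row 1, column 2; remove that cell from P, ejecting 6. So w(2) = 6. P is now [[5]].
Step i=1: Q has 1 at row 1, column 1; remove that cell from P, ejecting 5. So w(1) = 5. P is now [].

So w = 5 6 1 4 3 2.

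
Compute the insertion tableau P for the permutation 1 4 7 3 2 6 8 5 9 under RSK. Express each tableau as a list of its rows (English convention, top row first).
Insert 1: appended to row 1. P = [[1]].
Insert 4: appended to row 1. P = [[1, 4]].
Insert 7: appended to row 1. P = [[1, 4, 7]].
Insert 3: 3 bumps 4 from row 1; 4 starts row 2. P = [[1, 3, 7], [4]].
Insert 2: 2 bumps 3 from row 1; 3 bumps 4 from row 2; 4 starts row 3. P = [[1, 2, 7], [3], [4]].
Insert 6: 6 bumps 7 from row 1; 7 appends to row 2. P = [[1, 2, 6], [3, 7], [4]].
Insert 8: appended to row 1. P = [[1, 2, 6, 8], [3, 7], [4]].
Insert 5: 5 bumps 6 from row 1; 6 bumps 7 from row 2; 7 appends to row 3. P = [[1, 2, 5, 8], [3, 6], [4, 7]].
Insert 9: appended to row 1. P = [[1, 2, 5, 8, 9], [3, 6], [4, 7]].

So P = [[1, 2, 5, 8, 9], [3, 6], [4, 7]].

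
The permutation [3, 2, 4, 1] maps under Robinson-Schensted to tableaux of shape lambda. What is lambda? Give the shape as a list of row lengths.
[2, 1, 1]

Row-insert each entry into an empty tableau.

After inserting 3: P = [[3]].
After inserting 2: P = [[2], [3]].
After inserting 4: P = [[2, 4], [3]].
After inserting 1: P = [[1, 4], [2], [3]].

The final insertion tableau P = [[1, 4], [2], [3]] has shape [2, 1, 1].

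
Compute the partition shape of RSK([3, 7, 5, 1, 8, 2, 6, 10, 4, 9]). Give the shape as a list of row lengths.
Row-insert each entry into an empty tableau.

After inserting 3: P = [[3]].
After inserting 7: P = [[3, 7]].
After inserting 5: P = [[3, 5], [7]].
After inserting 1: P = [[1, 5], [3], [7]].
After inserting 8: P = [[1, 5, 8], [3], [7]].
After inserting 2: P = [[1, 2, 8], [3, 5], [7]].
After inserting 6: P = [[1, 2, 6], [3, 5, 8], [7]].
After inserting 10: P = [[1, 2, 6, 10], [3, 5, 8], [7]].
After inserting 4: P = [[1, 2, 4, 10], [3, 5, 6], [7, 8]].
After inserting 9: P = [[1, 2, 4, 9], [3, 5, 6, 10], [7, 8]].

The final insertion tableau P = [[1, 2, 4, 9], [3, 5, 6, 10], [7, 8]] has shape [4, 4, 2].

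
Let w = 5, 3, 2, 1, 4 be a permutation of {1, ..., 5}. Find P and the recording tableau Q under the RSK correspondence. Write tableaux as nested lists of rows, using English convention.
Insert each entry of the permutation into P by Schensted row insertion, recording in Q the position of each new cell.

After inserting 5: P = [[5]].
After inserting 3: P = [[3], [5]].
After inserting 2: P = [[2], [3], [5]].
After inserting 1: P = [[1], [2], [3], [5]].
After inserting 4: P = [[1, 4], [2], [3], [5]].

So P = [[1, 4], [2], [3], [5]], Q = [[1, 5], [2], [3], [4]].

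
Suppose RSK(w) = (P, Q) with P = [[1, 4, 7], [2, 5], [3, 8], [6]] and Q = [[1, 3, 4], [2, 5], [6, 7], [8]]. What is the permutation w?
Reverse RSK: for i = n, n-1, ..., 1, locate i in Q, remove the corresponding corner cell from P, and reverse-bump its entry up through P; the value ejected from row 1 is w(i).

So w = 6 3 5 8 7 2 4 1.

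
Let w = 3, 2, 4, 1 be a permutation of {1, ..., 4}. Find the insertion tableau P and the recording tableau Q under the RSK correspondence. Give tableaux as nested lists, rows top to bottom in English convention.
Insert each entry of the permutation into P by Schensted row insertion, recording in Q the position of each new cell.

Insert 3: appended to row 1. P = [[3]].
Insert 2: 2 bumps 3 from row 1; 3 starts row 2. P = [[2], [3]].
Insert 4: appended to row 1. P = [[2, 4], [3]].
Insert 1: 1 bumps 2 from row 1; 2 bumps 3 from row 2; 3 starts row 3. P = [[1, 4], [2], [3]].

So P = [[1, 4], [2], [3]], Q = [[1, 3], [2], [4]].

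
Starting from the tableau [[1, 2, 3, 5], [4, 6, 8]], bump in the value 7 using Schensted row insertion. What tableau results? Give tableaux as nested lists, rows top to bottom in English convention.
[[1, 2, 3, 5, 7], [4, 6, 8]]

7 is larger than every entry of row 1, so it is appended to row 1. The new tableau is [[1, 2, 3, 5, 7], [4, 6, 8]].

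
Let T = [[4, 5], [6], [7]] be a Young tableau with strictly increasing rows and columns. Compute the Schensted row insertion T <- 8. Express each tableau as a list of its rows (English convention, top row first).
8 is larger than every entry of row 1, so it is appended to row 1. The new tableau is [[4, 5, 8], [6], [7]].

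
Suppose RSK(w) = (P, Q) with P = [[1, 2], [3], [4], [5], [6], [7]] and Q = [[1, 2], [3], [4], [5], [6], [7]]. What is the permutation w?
1 7 6 5 4 3 2

Reverse the RSK construction: for i from n down to 1, find the cell of Q containing i, remove the entry at that cell from P, and reverse-bump it up through P; the value ejected from row 1 is w(i).

Step i=7: Q has 7 at row 6, column 1; remove 7 from row 6 of P and reverse-bump: 7 enters row 5 and ejects 6; 6 enters row 4 and ejects 5; 5 enters row 3 and ejects 4; 4 enters row 2 and ejects 3; 3 enters row 1 and ejects 2. So w(7) = 2. P is now [[1, 3], [4], [5], [6], [7]].
Step i=6: Q has 6 at row 5, column 1; remove 7 from row 5 of P and reverse-bump: 7 enters row 4 and ejects 6; 6 enters row 3 and ejects 5; 5 enters row 2 and ejects 4; 4 enters row 1 and ejects 3. So w(6) = 3. P is now [[1, 4], [5], [6], [7]].
Step i=5: Q has 5 at row 4, column 1; remove 7 from row 4 of P and reverse-bump: 7 enters row 3 and ejects 6; 6 enters row 2 and ejects 5; 5 enters row 1 and ejects 4. So w(5) = 4. P is now [[1, 5], [6], [7]].
Step i=4: Q has 4 at row 3, column 1; remove 7 from row 3 of P and reverse-bump: 7 enters row 2 and ejects 6; 6 enters row 1 and ejects 5. So w(4) = 5. P is now [[1, 6], [7]].
Step i=3: Q has 3 at row 2, column 1; remove 7 from row 2 of P and reverse-bump: 7 enters row 1 and ejects 6. So w(3) = 6. P is now [[1, 7]].
Step i=2: Q has 2 at row 1, column 2; remove that cell from P, ejecting 7. So w(2) = 7. P is now [[1]].
Step i=1: Q has 1 at row 1, column 1; remove that cell from P, ejecting 1. So w(1) = 1. P is now [].

So w = 1 7 6 5 4 3 2.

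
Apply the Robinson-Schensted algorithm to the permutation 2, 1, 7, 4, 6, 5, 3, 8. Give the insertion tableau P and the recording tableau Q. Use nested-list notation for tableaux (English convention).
P = [[1, 3, 5, 8], [2, 4], [6], [7]], Q = [[1, 3, 5, 8], [2, 4], [6], [7]]

Insert each entry of the permutation into P by Schensted row insertion, recording in Q the position of each new cell.

Insert 2: appended to row 1. P = [[2]], Q = [[1]].
Insert 1: 1 bumps 2 from row 1; 2 starts row 2. P = [[1], [2]], Q = [[1], [2]].
Insert 7: appended to row 1. P = [[1, 7], [2]], Q = [[1, 3], [2]].
Insert 4: 4 bumps 7 from row 1; 7 appends to row 2. P = [[1, 4], [2, 7]], Q = [[1, 3], [2, 4]].
Insert 6: appended to row 1. P = [[1, 4, 6], [2, 7]], Q = [[1, 3, 5], [2, 4]].
Insert 5: 5 bumps 6 from row 1; 6 bumps 7 from row 2; 7 starts row 3. P = [[1, 4, 5], [2, 6], [7]], Q = [[1, 3, 5], [2, 4], [6]].
Insert 3: 3 bumps 4 from row 1; 4 bumps 6 from row 2; 6 bumps 7 from row 3; 7 starts row 4. P = [[1, 3, 5], [2, 4], [6], [7]], Q = [[1, 3, 5], [2, 4], [6], [7]].
Insert 8: appended to row 1. P = [[1, 3, 5, 8], [2, 4], [6], [7]], Q = [[1, 3, 5, 8], [2, 4], [6], [7]].

So P = [[1, 3, 5, 8], [2, 4], [6], [7]], Q = [[1, 3, 5, 8], [2, 4], [6], [7]].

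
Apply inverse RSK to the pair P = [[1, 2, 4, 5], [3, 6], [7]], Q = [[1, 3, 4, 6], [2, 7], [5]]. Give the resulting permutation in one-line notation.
Reverse the RSK construction: for i from n down to 1, find the cell of Q containing i, remove the entry at that cell from P, and reverse-bump it up through P; the value ejected from row 1 is w(i).

Step i=7: Q has 7 at row 2, column 2; remove 6 from row 2 of P and reverse-bump: 6 enters row 1 and ejects 5. So w(7) = 5. P is now [[1, 2, 4, 6], [3], [7]].
Step i=6: Q has 6 at row 1, column 4; remove that cell from P, ejecting 6. So w(6) = 6. P is now [[1, 2, 4], [3], [7]].
Step i=5: Q has 5 at row 3, column 1; remove 7 from row 3 of P and reverse-bump: 7 enters row 2 and ejects 3; 3 enters row 1 and ejects 2. So w(5) = 2. P is now [[1, 3, 4], [7]].
Step i=4: Q has 4 at row 1, column 3; remove that cell from P, ejecting 4. So w(4) = 4. P is now [[1, 3], [7]].
Step i=3: Q has 3 at row 1, column 2; remove that cell from P, ejecting 3. So w(3) = 3. P is now [[1], [7]].
Step i=2: Q has 2 at row 2, column 1; remove 7 from row 2 of P and reverse-bump: 7 enters row 1 and ejects 1. So w(2) = 1. P is now [[7]].
Step i=1: Q has 1 at row 1, column 1; remove that cell from P, ejecting 7. So w(1) = 7. P is now [].

So w = 7 1 3 4 2 6 5.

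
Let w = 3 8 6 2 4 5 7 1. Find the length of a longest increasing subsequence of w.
4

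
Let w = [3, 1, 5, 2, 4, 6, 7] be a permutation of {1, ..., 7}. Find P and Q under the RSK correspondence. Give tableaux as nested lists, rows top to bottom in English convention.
P = [[1, 2, 4, 6, 7], [3, 5]], Q = [[1, 3, 5, 6, 7], [2, 4]]

Insert each entry of the permutation into P by Schensted row insertion, recording in Q the position of each new cell.

Insert 3: appended to row 1. P = [[3]], Q = [[1]].
Insert 1: 1 bumps 3 from row 1; 3 starts row 2. P = [[1], [3]], Q = [[1], [2]].
Insert 5: appended to row 1. P = [[1, 5], [3]], Q = [[1, 3], [2]].
Insert 2: 2 bumps 5 from row 1; 5 appends to row 2. P = [[1, 2], [3, 5]], Q = [[1, 3], [2, 4]].
Insert 4: appended to row 1. P = [[1, 2, 4], [3, 5]], Q = [[1, 3, 5], [2, 4]].
Insert 6: appended to row 1. P = [[1, 2, 4, 6], [3, 5]], Q = [[1, 3, 5, 6], [2, 4]].
Insert 7: appended to row 1. P = [[1, 2, 4, 6, 7], [3, 5]], Q = [[1, 3, 5, 6, 7], [2, 4]].

So P = [[1, 2, 4, 6, 7], [3, 5]], Q = [[1, 3, 5, 6, 7], [2, 4]].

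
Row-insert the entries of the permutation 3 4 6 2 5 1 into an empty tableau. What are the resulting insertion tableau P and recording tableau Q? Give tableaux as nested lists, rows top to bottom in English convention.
P = [[1, 4, 5], [2, 6], [3]], Q = [[1, 2, 3], [4, 5], [6]]

Insert each entry of the permutation into P by Schensted row insertion, recording in Q the position of each new cell.

Insert 3: appended to row 1. P = [[3]], Q = [[1]].
Insert 4: appended to row 1. P = [[3, 4]], Q = [[1, 2]].
Insert 6: appended to row 1. P = [[3, 4, 6]], Q = [[1, 2, 3]].
Insert 2: 2 bumps 3 from row 1; 3 starts row 2. P = [[2, 4, 6], [3]], Q = [[1, 2, 3], [4]].
Insert 5: 5 bumps 6 from row 1; 6 appends to row 2. P = [[2, 4, 5], [3, 6]], Q = [[1, 2, 3], [4, 5]].
Insert 1: 1 bumps 2 from row 1; 2 bumps 3 from row 2; 3 starts row 3. P = [[1, 4, 5], [2, 6], [3]], Q = [[1, 2, 3], [4, 5], [6]].

So P = [[1, 4, 5], [2, 6], [3]], Q = [[1, 2, 3], [4, 5], [6]].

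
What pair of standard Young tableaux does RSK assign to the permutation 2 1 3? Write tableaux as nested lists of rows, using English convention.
P = [[1, 3], [2]], Q = [[1, 3], [2]]

Insert each entry of the permutation into P by Schensted row insertion, recording in Q the position of each new cell.

Insert 2: appended to row 1. P = [[2]].
Insert 1: 1 bumps 2 from row 1; 2 starts row 2. P = [[1], [2]].
Insert 3: appended to row 1. P = [[1, 3], [2]].

So P = [[1, 3], [2]], Q = [[1, 3], [2]].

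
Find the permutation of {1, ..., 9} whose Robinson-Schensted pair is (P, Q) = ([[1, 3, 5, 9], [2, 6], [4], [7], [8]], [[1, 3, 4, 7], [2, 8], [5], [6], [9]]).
8 2 4 7 6 3 9 5 1

Reverse the RSK construction: for i from n down to 1, find the cell of Q containing i, remove the entry at that cell from P, and reverse-bump it up through P; the value ejected from row 1 is w(i).

Step i=9: Q has 9 at row 5, column 1; remove 8 from row 5 of P and reverse-bump: 8 enters row 4 and ejects 7; 7 enters row 3 and ejects 4; 4 enters row 2 and ejects 2; 2 enters row 1 and ejects 1. So w(9) = 1. P is now [[2, 3, 5, 9], [4, 6], [7], [8]].
Step i=8: Q has 8 at row 2, column 2; remove 6 from row 2 of P and reverse-bump: 6 enters row 1 and ejects 5. So w(8) = 5. P is now [[2, 3, 6, 9], [4], [7], [8]].
Step i=7: Q has 7 at row 1, column 4; remove that cell from P, ejecting 9. So w(7) = 9. P is now [[2, 3, 6], [4], [7], [8]].
Step i=6: Q has 6 at row 4, column 1; remove 8 from row 4 of P and reverse-bump: 8 enters row 3 and ejects 7; 7 enters row 2 and ejects 4; 4 enters row 1 and ejects 3. So w(6) = 3. P is now [[2, 4, 6], [7], [8]].
Step i=5: Q has 5 at row 3, column 1; remove 8 from row 3 of P and reverse-bump: 8 enters row 2 and ejects 7; 7 enters row 1 and ejects 6. So w(5) = 6. P is now [[2, 4, 7], [8]].
Step i=4: Q has 4 at row 1, column 3; remove that cell from P, ejecting 7. So w(4) = 7. P is now [[2, 4], [8]].
Step i=3: Q has 3 at row 1, column 2; remove that cell from P, ejecting 4. So w(3) = 4. P is now [[2], [8]].
Step i=2: Q has 2 at row 2, column 1; remove 8 from row 2 of P and reverse-bump: 8 enters row 1 and ejects 2. So w(2) = 2. P is now [[8]].
Step i=1: Q has 1 at row 1, column 1; remove that cell from P, ejecting 8. So w(1) = 8. P is now [].

So w = 8 2 4 7 6 3 9 5 1.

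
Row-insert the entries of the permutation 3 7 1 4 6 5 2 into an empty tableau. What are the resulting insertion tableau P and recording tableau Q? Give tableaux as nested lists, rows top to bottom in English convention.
Insert each entry of the permutation into P by Schensted row insertion, recording in Q the position of each new cell.

Insert 3: appended to row 1. P = [[3]].
Insert 7: appended to row 1. P = [[3, 7]].
Insert 1: 1 bumps 3 from row 1; 3 starts row 2. P = [[1, 7], [3]].
Insert 4: 4 bumps 7 from row 1; 7 appends to row 2. P = [[1, 4], [3, 7]].
Insert 6: appended to row 1. P = [[1, 4, 6], [3, 7]].
Insert 5: 5 bumps 6 from row 1; 6 bumps 7 from row 2; 7 starts row 3. P = [[1, 4, 5], [3, 6], [7]].
Insert 2: 2 bumps 4 from row 1; 4 bumps 6 from row 2; 6 bumps 7 from row 3; 7 starts row 4. P = [[1, 2, 5], [3, 4], [6], [7]].

So P = [[1, 2, 5], [3, 4], [6], [7]], Q = [[1, 2, 5], [3, 4], [6], [7]].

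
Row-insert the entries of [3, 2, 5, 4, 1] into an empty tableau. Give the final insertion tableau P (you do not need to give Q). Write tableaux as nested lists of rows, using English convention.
P = [[1, 4], [2, 5], [3]]

Insert 3: appended to row 1. P = [[3]].
Insert 2: 2 bumps 3 from row 1; 3 starts row 2. P = [[2], [3]].
Insert 5: appended to row 1. P = [[2, 5], [3]].
Insert 4: 4 bumps 5 from row 1; 5 appends to row 2. P = [[2, 4], [3, 5]].
Insert 1: 1 bumps 2 from row 1; 2 bumps 3 from row 2; 3 starts row 3. P = [[1, 4], [2, 5], [3]].

So P = [[1, 4], [2, 5], [3]].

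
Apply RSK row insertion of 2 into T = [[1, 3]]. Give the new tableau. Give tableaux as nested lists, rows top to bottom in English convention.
In row 1, 2 replaces 3 (the leftmost entry greater than 2); 3 is bumped to row 2. 3 starts a new row 2. The new tableau is [[1, 2], [3]].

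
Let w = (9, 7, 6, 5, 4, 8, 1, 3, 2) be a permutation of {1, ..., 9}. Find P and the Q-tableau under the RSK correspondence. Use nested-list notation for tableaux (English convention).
Insert each entry of the permutation into P by Schensted row insertion, recording in Q the position of each new cell.

After inserting 9: P = [[9]].
After inserting 7: P = [[7], [9]].
After inserting 6: P = [[6], [7], [9]].
After inserting 5: P = [[5], [6], [7], [9]].
After inserting 4: P = [[4], [5], [6], [7], [9]].
After inserting 8: P = [[4, 8], [5], [6], [7], [9]].
After inserting 1: P = [[1, 8], [4], [5], [6], [7], [9]].
After inserting 3: P = [[1, 3], [4, 8], [5], [6], [7], [9]].
After inserting 2: P = [[1, 2], [3, 8], [4], [5], [6], [7], [9]].

So P = [[1, 2], [3, 8], [4], [5], [6], [7], [9]], Q = [[1, 6], [2, 8], [3], [4], [5], [7], [9]].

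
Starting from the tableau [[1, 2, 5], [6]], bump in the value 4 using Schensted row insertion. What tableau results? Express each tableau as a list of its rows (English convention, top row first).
In row 1, 4 replaces 5 (the leftmost entry greater than 4); 5 is bumped to row 2. In row 2, 5 replaces 6 (the leftmost entry greater than 5); 6 is bumped to row 3. 6 starts a new row 3. The new tableau is [[1, 2, 4], [5], [6]].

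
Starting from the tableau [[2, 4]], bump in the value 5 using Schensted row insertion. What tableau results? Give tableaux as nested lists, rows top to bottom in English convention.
[[2, 4, 5]]

5 is larger than every entry of row 1, so it is appended to row 1. The new tableau is [[2, 4, 5]].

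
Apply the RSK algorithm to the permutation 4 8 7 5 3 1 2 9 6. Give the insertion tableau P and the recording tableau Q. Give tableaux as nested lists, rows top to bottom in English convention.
P = [[1, 2, 6], [3, 5, 9], [4], [7], [8]], Q = [[1, 2, 8], [3, 7, 9], [4], [5], [6]]

Insert each entry of the permutation into P by Schensted row insertion, recording in Q the position of each new cell.

Insert 4: appended to row 1. P = [[4]].
Insert 8: appended to row 1. P = [[4, 8]].
Insert 7: 7 bumps 8 from row 1; 8 starts row 2. P = [[4, 7], [8]].
Insert 5: 5 bumps 7 from row 1; 7 bumps 8 from row 2; 8 starts row 3. P = [[4, 5], [7], [8]].
Insert 3: 3 bumps 4 from row 1; 4 bumps 7 from row 2; 7 bumps 8 from row 3; 8 starts row 4. P = [[3, 5], [4], [7], [8]].
Insert 1: 1 bumps 3 from row 1; 3 bumps 4 from row 2; 4 bumps 7 from row 3; 7 bumps 8 from row 4; 8 starts row 5. P = [[1, 5], [3], [4], [7], [8]].
Insert 2: 2 bumps 5 from row 1; 5 appends to row 2. P = [[1, 2], [3, 5], [4], [7], [8]].
Insert 9: appended to row 1. P = [[1, 2, 9], [3, 5], [4], [7], [8]].
Insert 6: 6 bumps 9 from row 1; 9 appends to row 2. P = [[1, 2, 6], [3, 5, 9], [4], [7], [8]].

So P = [[1, 2, 6], [3, 5, 9], [4], [7], [8]], Q = [[1, 2, 8], [3, 7, 9], [4], [5], [6]].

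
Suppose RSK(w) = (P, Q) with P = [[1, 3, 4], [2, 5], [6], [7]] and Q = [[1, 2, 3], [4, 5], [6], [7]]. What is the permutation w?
2 3 7 1 6 5 4

Reverse the RSK construction: for i from n down to 1, find the cell of Q containing i, remove the entry at that cell from P, and reverse-bump it up through P; the value ejected from row 1 is w(i).

Step i=7: Q has 7 at row 4, column 1; remove 7 from row 4 of P and reverse-bump: 7 enters row 3 and ejects 6; 6 enters row 2 and ejects 5; 5 enters row 1 and ejects 4. So w(7) = 4. P is now [[1, 3, 5], [2, 6], [7]].
Step i=6: Q has 6 at row 3, column 1; remove 7 from row 3 of P and reverse-bump: 7 enters row 2 and ejects 6; 6 enters row 1 and ejects 5. So w(6) = 5. P is now [[1, 3, 6], [2, 7]].
Step i=5: Q has 5 at row 2, column 2; remove 7 from row 2 of P and reverse-bump: 7 enters row 1 and ejects 6. So w(5) = 6. P is now [[1, 3, 7], [2]].
Step i=4: Q has 4 at row 2, column 1; remove 2 from row 2 of P and reverse-bump: 2 enters row 1 and ejects 1. So w(4) = 1. P is now [[2, 3, 7]].
Step i=3: Q has 3 at row 1, column 3; remove that cell from P, ejecting 7. So w(3) = 7. P is now [[2, 3]].
Step i=2: Q has 2 at row 1, column 2; remove that cell from P, ejecting 3. So w(2) = 3. P is now [[2]].
Step i=1: Q has 1 at row 1, column 1; remove that cell from P, ejecting 2. So w(1) = 2. P is now [].

So w = 2 3 7 1 6 5 4.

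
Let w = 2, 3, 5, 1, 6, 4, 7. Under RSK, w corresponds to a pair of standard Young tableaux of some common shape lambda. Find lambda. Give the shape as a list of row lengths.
[5, 2]

Row-insert each entry into an empty tableau.

After inserting 2: P = [[2]].
After inserting 3: P = [[2, 3]].
After inserting 5: P = [[2, 3, 5]].
After inserting 1: P = [[1, 3, 5], [2]].
After inserting 6: P = [[1, 3, 5, 6], [2]].
After inserting 4: P = [[1, 3, 4, 6], [2, 5]].
After inserting 7: P = [[1, 3, 4, 6, 7], [2, 5]].

The final insertion tableau P = [[1, 3, 4, 6, 7], [2, 5]] has shape [5, 2].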